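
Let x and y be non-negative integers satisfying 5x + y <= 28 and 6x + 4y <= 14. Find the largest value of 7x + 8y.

Relaxing integrality, the LP optimum is 28.00 at (x,y) = (0, 3.5), which is not an integer point.
(x,y)=(0,3): 5·0+1·3=3≤28, 6·0+4·3=12≤14, objective 24.
(x,y)=(1,2): 5·1+1·2=7≤28, 6·1+4·2=14≤14, objective 23.
(x,y)=(0,2): 5·0+1·2=2≤28, 6·0+4·2=8≤14, objective 16.
No feasible integer point exceeds 24.

24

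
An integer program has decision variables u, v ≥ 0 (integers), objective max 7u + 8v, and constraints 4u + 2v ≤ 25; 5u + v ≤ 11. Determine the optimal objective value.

88

(u,v)=(0,11) is feasible, giving 88.
(u,v)=(0,10) is feasible, giving 80.
Maximum is 88 at (u,v)=(0,11).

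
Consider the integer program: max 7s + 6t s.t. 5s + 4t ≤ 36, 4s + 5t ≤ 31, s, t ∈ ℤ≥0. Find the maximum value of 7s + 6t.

49

Relaxing integrality, the LP optimum is 50.89 at (s,t) = (6.22, 1.22), which is not an integer point.
(s,t)=(7,0): 5·7+4·0=35≤36, 4·7+5·0=28≤31, objective 49.
(s,t)=(6,1): 5·6+4·1=34≤36, 4·6+5·1=29≤31, objective 48.
(s,t)=(5,2): 5·5+4·2=33≤36, 4·5+5·2=30≤31, objective 47.
The best lattice point is (7,0), giving 49.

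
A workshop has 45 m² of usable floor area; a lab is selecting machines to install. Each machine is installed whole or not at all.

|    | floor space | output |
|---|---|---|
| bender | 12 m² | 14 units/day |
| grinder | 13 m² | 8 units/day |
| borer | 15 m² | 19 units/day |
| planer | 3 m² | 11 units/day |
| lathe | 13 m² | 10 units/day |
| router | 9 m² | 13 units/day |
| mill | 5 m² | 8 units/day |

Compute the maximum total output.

Take bender, borer, planer, router, and mill: floor space 12 + 15 + 3 + 9 + 5 = 44 ≤ 45, output 14 + 19 + 11 + 13 + 8 = 65.
No other feasible combination does better.

65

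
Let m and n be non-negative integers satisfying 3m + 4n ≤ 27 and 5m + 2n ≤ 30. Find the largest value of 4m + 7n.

46

The continuous relaxation peaks at (0, 6.75) with value 47.25; rounding to a feasible lattice point costs some objective.
(m,n)=(1,6) is feasible, giving 46.
(m,n)=(2,5) is feasible, giving 43.
(m,n)=(0,6) is feasible, giving 42.
(m,n)=(1,5) is feasible, giving 39.
The best lattice point is (1,6), giving 46.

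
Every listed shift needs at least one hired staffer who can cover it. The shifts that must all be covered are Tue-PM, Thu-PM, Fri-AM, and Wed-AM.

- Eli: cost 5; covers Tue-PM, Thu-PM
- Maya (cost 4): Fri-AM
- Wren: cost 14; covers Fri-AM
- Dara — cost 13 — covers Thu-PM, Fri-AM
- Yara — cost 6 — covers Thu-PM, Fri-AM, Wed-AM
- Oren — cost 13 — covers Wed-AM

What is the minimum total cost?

This is a weighted set-cover instance.
Choose Eli and Yara: together they cover Tue-PM, Thu-PM, Fri-AM, Wed-AM — every shift.
Total cost: 5 + 6 = 11.

11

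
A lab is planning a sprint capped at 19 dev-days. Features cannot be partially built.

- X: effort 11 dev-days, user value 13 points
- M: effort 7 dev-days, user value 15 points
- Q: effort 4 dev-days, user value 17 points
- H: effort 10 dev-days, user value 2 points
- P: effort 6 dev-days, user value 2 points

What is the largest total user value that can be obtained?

Take M, Q, and P: effort 7 + 4 + 6 = 17 ≤ 19, user value 15 + 17 + 2 = 34.
No other feasible combination does better.

34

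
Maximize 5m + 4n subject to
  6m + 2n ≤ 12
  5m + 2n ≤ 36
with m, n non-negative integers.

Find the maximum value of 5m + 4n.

24

(m,n)=(0,6): 6·0+2·6=12≤12, 5·0+2·6=12≤36, objective 24.
(m,n)=(0,5): 6·0+2·5=10≤12, 5·0+2·5=10≤36, objective 20.
No feasible integer point exceeds 24.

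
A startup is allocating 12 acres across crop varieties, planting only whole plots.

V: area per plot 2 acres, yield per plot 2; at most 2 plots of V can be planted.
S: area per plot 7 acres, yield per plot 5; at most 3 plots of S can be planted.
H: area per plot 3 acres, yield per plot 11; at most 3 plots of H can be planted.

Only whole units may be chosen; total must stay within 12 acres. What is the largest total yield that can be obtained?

35

3×H: area 9 ≤ 12, yield 3·11 = 33.
1×V and 3×H: area 11 ≤ 12, yield 1·2 + 3·11 = 35.
Best is 35.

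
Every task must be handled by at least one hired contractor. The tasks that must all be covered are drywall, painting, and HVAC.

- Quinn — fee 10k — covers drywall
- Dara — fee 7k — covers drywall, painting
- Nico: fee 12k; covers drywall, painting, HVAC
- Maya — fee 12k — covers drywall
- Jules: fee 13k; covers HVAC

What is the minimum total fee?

12

The greedy cost-per-new-task heuristic would pick Dara and Nico for 19, but a cheaper cover exists.
Nico alone covers drywall, painting, HVAC — every task.
Total fee: 12.
No cover costs less than 12.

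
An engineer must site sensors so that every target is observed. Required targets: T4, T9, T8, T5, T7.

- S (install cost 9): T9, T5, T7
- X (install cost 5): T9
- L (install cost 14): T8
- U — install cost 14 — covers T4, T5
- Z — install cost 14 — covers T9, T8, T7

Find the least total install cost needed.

This is a weighted set-cover instance.
The greedy cost-per-new-target heuristic would pick S, L, and U for 37, but a cheaper cover exists.
Choose U and Z: together they cover T4, T9, T8, T5, T7 — every target.
Total install cost: 14 + 14 = 28.
No cover costs less than 28.

28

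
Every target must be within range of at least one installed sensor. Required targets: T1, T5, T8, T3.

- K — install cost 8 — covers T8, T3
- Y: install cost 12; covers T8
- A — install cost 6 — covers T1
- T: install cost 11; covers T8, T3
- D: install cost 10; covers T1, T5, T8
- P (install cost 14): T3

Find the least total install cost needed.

18

Choose K and D: together they cover T1, T5, T8, T3 — every target.
Total install cost: 8 + 10 = 18.
No cover costs less than 18.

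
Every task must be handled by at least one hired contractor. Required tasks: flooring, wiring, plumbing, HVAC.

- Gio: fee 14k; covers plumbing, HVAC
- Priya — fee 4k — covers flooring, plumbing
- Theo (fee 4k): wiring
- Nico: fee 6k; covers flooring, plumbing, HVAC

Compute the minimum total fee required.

10

Choose Theo and Nico: together they cover flooring, wiring, plumbing, HVAC — every task.
Total fee: 4 + 6 = 10.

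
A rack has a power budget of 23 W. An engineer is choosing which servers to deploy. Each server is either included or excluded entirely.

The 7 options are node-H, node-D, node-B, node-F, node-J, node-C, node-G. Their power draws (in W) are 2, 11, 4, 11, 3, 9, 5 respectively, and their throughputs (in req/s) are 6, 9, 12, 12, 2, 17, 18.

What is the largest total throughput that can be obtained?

This is a 0-1 knapsack instance.
Allowing fractional choices, the relaxed optimum would be about 56.3, but servers are indivisible.
node-B + node-J + node-C + node-G: power draw 4 + 3 + 9 + 5 = 21 ≤ 23, throughput 12 + 2 + 17 + 18 = 49.
node-H + node-B + node-C + node-G: power draw 2 + 4 + 9 + 5 = 20 ≤ 23, throughput 6 + 12 + 17 + 18 = 53.
node-H + node-B + node-J + node-C + node-G: power draw 2 + 4 + 3 + 9 + 5 = 23 ≤ 23, throughput 6 + 12 + 2 + 17 + 18 = 55.
Best is node-H, node-B, node-J, node-C, and node-G with total throughput 55.

55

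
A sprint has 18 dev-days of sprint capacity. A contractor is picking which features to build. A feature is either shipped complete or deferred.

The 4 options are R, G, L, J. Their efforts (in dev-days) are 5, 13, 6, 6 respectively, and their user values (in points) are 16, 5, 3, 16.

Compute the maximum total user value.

Allowing fractional choices, the relaxed optimum would be about 35.4, but features are indivisible.
R + J: effort 5 + 6 = 11 ≤ 18, user value 16 + 16 = 32.
R + G: effort 5 + 13 = 18 ≤ 18, user value 16 + 5 = 21.
R + L + J: effort 5 + 6 + 6 = 17 ≤ 18, user value 16 + 3 + 16 = 35.
Best is R, L, and J with total user value 35.

35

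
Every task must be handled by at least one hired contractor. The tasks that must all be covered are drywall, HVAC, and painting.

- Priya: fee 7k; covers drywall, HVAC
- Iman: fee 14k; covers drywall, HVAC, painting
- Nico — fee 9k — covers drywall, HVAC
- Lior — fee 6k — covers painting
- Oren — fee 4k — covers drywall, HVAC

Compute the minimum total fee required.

Choose Lior and Oren: together they cover drywall, HVAC, painting — every task.
Total fee: 6 + 4 = 10.
No cover costs less than 10.

10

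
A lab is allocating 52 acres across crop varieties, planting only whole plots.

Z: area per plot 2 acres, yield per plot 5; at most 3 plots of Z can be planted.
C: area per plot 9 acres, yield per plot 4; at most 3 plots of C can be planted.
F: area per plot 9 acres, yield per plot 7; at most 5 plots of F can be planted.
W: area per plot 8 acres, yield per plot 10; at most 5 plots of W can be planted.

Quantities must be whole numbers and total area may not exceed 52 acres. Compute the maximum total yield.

65

This is a bounded integer knapsack.
Take 3×Z and 5×W: area 46 ≤ 52, yield 3·5 + 5·10 = 65.
Z has the best ratio (5/2) and is taken to its limit of 3; remaining capacity is filled optimally with the others.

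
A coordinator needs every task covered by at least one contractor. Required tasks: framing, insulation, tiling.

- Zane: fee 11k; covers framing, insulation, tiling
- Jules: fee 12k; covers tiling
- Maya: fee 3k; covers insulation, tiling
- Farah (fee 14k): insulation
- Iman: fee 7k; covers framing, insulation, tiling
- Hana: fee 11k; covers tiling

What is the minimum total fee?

7

The greedy cost-per-new-task heuristic would pick Maya and Iman for 10, but a cheaper cover exists.
Iman alone covers framing, insulation, tiling — every task.
Total fee: 7.
No cover costs less than 7.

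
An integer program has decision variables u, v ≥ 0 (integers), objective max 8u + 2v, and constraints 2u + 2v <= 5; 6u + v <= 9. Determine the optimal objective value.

10

(u,v)=(1,1) is feasible, giving 10.
(u,v)=(1,0) is feasible, giving 8.
(u,v)=(0,2) is feasible, giving 4.
(u,v)=(0,1) is feasible, giving 2.
Maximum is 10 at (u,v)=(1,1).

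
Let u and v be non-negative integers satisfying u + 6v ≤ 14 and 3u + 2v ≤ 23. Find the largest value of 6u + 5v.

47

Relaxing integrality, the LP optimum is 47.19 at (u,v) = (6.88, 1.19), which is not an integer point.
(u,v)=(7,1): 1·7+6·1=13≤14, 3·7+2·1=23≤23, objective 47.
(u,v)=(7,0): 1·7+6·0=7≤14, 3·7+2·0=21≤23, objective 42.
(u,v)=(6,1): 1·6+6·1=12≤14, 3·6+2·1=20≤23, objective 41.
Maximum is 47 at (u,v)=(7,1).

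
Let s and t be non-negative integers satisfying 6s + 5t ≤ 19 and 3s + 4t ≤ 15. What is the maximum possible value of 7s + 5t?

21

(s,t)=(3,0) is feasible, giving 21.
(s,t)=(2,1) is feasible, giving 19.
(s,t)=(2,0) is feasible, giving 14.
The best lattice point is (3,0), giving 21.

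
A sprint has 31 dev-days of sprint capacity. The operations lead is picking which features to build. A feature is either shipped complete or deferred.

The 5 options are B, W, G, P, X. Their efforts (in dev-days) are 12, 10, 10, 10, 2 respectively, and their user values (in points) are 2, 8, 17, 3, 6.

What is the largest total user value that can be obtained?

31

Allowing fractional choices, the relaxed optimum would be about 33.7, but features are indivisible.
W + G + X: effort 10 + 10 + 2 = 22 ≤ 31, user value 8 + 17 + 6 = 31.
G + P + X: effort 10 + 10 + 2 = 22 ≤ 31, user value 17 + 3 + 6 = 26.
W + G + P: effort 10 + 10 + 10 = 30 ≤ 31, user value 8 + 17 + 3 = 28.
Best is W, G, and X with total user value 31.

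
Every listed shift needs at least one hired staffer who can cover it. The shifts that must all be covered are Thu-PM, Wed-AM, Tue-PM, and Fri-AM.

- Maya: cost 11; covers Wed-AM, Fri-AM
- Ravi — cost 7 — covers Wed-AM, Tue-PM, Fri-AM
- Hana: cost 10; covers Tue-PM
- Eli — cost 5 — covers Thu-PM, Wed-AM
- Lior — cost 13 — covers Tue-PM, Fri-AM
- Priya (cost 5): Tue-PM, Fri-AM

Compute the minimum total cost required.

The greedy cost-per-new-shift heuristic would pick Ravi and Eli for 12, but a cheaper cover exists.
Choose Eli and Priya: together they cover Thu-PM, Wed-AM, Tue-PM, Fri-AM — every shift.
Total cost: 5 + 5 = 10.
No cover costs less than 10.

10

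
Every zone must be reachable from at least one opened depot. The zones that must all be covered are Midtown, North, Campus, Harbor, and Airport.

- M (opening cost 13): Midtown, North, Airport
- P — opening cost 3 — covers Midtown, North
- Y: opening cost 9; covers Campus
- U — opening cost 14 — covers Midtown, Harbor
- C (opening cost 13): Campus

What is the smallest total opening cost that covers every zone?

36

This is an integer covering problem.
The greedy cost-per-new-zone heuristic would pick P, Y, M, and U for 39, but a cheaper cover exists.
Choose M, Y, and U: together they cover Midtown, North, Campus, Harbor, Airport — every zone.
Total opening cost: 13 + 9 + 14 = 36.
No cover costs less than 36.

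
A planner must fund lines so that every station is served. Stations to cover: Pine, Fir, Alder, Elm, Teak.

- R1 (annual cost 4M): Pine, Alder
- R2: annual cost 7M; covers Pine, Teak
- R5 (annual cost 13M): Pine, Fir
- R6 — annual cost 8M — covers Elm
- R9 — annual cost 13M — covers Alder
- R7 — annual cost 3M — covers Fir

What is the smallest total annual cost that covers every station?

22

Choose R1, R2, R6, and R7: together they cover Pine, Fir, Alder, Elm, Teak — every station.
Total annual cost: 4 + 7 + 8 + 3 = 22.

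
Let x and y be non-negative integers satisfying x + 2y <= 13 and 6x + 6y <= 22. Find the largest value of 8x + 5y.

24

Relaxing integrality, the LP optimum is 29.33 at (x,y) = (3.67, 0), which is not an integer point.
(x,y)=(3,0): 1·3+2·0=3≤13, 6·3+6·0=18≤22, objective 24.
(x,y)=(2,1): 1·2+2·1=4≤13, 6·2+6·1=18≤22, objective 21.
(x,y)=(2,0): 1·2+2·0=2≤13, 6·2+6·0=12≤22, objective 16.
Maximum is 24 at (x,y)=(3,0).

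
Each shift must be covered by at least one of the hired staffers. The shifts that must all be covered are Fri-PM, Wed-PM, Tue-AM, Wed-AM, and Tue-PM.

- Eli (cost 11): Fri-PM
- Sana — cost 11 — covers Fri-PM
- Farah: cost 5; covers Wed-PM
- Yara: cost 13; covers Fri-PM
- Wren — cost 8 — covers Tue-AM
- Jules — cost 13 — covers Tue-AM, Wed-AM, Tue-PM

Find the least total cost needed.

Choose Eli, Farah, and Jules: together they cover Fri-PM, Wed-PM, Tue-AM, Wed-AM, Tue-PM — every shift.
Total cost: 11 + 5 + 13 = 29.
No cover costs less than 29.

29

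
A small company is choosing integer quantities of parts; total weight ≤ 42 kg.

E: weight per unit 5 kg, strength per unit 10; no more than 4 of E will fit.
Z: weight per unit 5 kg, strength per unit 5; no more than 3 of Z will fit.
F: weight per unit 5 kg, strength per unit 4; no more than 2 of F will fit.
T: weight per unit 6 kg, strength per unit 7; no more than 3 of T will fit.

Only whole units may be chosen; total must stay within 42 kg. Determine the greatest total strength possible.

4×E, 1×Z, 1×F, and 2×T: weight 42 ≤ 42, strength 4·10 + 1·5 + 1·4 + 2·7 = 63.
4×E, 2×Z, and 2×T: weight 42 ≤ 42, strength 4·10 + 2·5 + 2·7 = 64.
Best is 64.

64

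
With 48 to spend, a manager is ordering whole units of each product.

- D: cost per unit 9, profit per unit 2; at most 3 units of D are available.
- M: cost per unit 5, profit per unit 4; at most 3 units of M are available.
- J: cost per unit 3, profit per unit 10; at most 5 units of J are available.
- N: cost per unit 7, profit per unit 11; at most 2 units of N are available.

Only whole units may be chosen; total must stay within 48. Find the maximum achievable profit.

J has the best ratio (10/3); taking only J gives at most 5×10 = 50 (stopped by the supply cap of 5).
Mixing does better — 3×M, 5×J, and 2×N: cost 44 ≤ 48, profit 3·4 + 5·10 + 2·11 = 84.

84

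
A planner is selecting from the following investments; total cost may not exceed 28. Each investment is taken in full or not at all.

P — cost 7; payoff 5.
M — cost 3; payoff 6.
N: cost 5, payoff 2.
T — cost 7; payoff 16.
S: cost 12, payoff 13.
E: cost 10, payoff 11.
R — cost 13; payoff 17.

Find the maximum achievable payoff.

41

M + N + T + R: cost 3 + 5 + 7 + 13 = 28 ≤ 28, payoff 6 + 2 + 16 + 17 = 41.
M + T + R: cost 3 + 7 + 13 = 23 ≤ 28, payoff 6 + 16 + 17 = 39.
P + M + T + E: cost 7 + 3 + 7 + 10 = 27 ≤ 28, payoff 5 + 6 + 16 + 11 = 38.
Best is M, N, T, and R with total payoff 41.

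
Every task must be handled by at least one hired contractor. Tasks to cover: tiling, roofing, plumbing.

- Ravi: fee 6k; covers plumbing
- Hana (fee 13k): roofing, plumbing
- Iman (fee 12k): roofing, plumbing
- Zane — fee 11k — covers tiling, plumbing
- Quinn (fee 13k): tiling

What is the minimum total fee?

Choose Iman and Zane: together they cover tiling, roofing, plumbing — every task.
Total fee: 12 + 11 = 23.
No cover costs less than 23.

23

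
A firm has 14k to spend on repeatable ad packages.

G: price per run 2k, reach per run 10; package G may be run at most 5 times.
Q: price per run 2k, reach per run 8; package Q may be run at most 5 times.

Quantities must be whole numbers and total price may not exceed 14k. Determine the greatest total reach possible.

G has the best ratio (10/2); taking only G gives at most 5×10 = 50 (stopped by the supply cap of 5).
Mixing does better — 5×G and 2×Q: price 14 ≤ 14, reach 5·10 + 2·8 = 66.

66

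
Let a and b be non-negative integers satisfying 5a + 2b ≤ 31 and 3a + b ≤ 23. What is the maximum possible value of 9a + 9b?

Relaxing integrality, the LP optimum is 139.50 at (a,b) = (0, 15.5), which is not an integer point.
(a,b)=(0,15): 5·0+2·15=30≤31, 3·0+1·15=15≤23, objective 135.
(a,b)=(0,14): 5·0+2·14=28≤31, 3·0+1·14=14≤23, objective 126.
The best lattice point is (0,15), giving 135.

135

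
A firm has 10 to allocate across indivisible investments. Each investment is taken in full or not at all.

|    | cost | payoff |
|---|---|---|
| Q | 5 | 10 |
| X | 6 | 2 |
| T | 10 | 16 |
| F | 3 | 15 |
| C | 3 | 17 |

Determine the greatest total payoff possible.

32

Treat it as a binary knapsack problem.
F + C: cost 3 + 3 = 6 ≤ 10, payoff 15 + 17 = 32.
Q + C: cost 5 + 3 = 8 ≤ 10, payoff 10 + 17 = 27.
Best is F and C with total payoff 32.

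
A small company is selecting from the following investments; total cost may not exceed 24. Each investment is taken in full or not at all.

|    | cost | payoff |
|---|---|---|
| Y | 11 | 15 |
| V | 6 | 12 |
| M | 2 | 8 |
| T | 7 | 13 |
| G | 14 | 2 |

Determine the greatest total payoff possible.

40

Allowing fractional choices, the relaxed optimum would be about 45.3, but investments are indivisible.
Y + M + T: cost 11 + 2 + 7 = 20 ≤ 24, payoff 15 + 8 + 13 = 36.
Y + V + T: cost 11 + 6 + 7 = 24 ≤ 24, payoff 15 + 12 + 13 = 40.
Best is Y, V, and T with total payoff 40.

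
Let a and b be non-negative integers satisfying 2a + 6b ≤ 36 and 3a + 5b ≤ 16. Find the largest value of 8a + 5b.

Relaxing integrality, the LP optimum is 42.67 at (a,b) = (5.33, 0), which is not an integer point.
(a,b)=(5,0): 2·5+6·0=10≤36, 3·5+5·0=15≤16, objective 40.
(a,b)=(4,0): 2·4+6·0=8≤36, 3·4+5·0=12≤16, objective 32.
Maximum is 40 at (a,b)=(5,0).

40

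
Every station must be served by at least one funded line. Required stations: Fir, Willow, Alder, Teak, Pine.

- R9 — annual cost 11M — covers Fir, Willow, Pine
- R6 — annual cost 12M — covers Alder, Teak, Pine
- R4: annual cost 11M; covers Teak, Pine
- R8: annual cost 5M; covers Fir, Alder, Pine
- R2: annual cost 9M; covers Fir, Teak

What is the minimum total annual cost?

23

The greedy cost-per-new-station heuristic would pick R8, R2, and R9 for 25, but a cheaper cover exists.
Choose R9 and R6: together they cover Fir, Willow, Alder, Teak, Pine — every station.
Total annual cost: 11 + 12 = 23.
No cover costs less than 23.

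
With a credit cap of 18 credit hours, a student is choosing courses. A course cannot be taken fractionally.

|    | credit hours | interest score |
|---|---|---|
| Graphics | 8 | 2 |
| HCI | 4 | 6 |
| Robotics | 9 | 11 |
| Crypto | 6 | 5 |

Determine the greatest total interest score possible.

17

This is an integer program with binary decision variables.
Allowing fractional choices, the relaxed optimum would be about 21.2, but courses are indivisible.
HCI + Robotics: credit hours 4 + 9 = 13 ≤ 18, interest score 6 + 11 = 17.
Robotics + Crypto: credit hours 9 + 6 = 15 ≤ 18, interest score 11 + 5 = 16.
Best is HCI and Robotics with total interest score 17.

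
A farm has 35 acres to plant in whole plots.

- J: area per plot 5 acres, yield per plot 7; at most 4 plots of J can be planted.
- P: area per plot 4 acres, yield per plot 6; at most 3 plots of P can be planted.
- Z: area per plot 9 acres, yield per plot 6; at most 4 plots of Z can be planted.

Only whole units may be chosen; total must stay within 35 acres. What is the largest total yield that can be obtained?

P has the best ratio (6/4); taking only P gives at most 3×6 = 18 (stopped by the supply cap of 3).
Mixing does better — 4×J and 3×P: area 32 ≤ 35, yield 4·7 + 3·6 = 46.

46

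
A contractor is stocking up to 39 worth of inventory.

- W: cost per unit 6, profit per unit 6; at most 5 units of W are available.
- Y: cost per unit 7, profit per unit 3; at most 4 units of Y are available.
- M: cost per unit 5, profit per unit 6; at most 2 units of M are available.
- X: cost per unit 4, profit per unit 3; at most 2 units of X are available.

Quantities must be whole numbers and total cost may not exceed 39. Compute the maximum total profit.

39

4×W, 2×M, and 1×X: cost 38 ≤ 39, profit 4·6 + 2·6 + 1·3 = 39.
5×W, 1×M, and 1×X: cost 39 ≤ 39, profit 5·6 + 1·6 + 1·3 = 39.
Best is 39.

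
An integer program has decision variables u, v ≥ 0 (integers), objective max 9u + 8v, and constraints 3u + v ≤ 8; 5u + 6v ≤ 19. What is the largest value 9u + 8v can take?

26

(u,v)=(2,1): 3·2+1·1=7≤8, 5·2+6·1=16≤19, objective 26.
(u,v)=(1,2): 3·1+1·2=5≤8, 5·1+6·2=17≤19, objective 25.
No feasible integer point exceeds 26.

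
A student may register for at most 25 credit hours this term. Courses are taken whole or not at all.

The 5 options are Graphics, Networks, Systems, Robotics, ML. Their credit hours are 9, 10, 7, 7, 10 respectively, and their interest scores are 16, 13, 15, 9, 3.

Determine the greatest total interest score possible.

40

This is an integer program with binary decision variables.
Graphics + Systems + Robotics: credit hours 9 + 7 + 7 = 23 ≤ 25, interest score 16 + 15 + 9 = 40.
Networks + Systems + Robotics: credit hours 10 + 7 + 7 = 24 ≤ 25, interest score 13 + 15 + 9 = 37.
Best is Graphics, Systems, and Robotics with total interest score 40.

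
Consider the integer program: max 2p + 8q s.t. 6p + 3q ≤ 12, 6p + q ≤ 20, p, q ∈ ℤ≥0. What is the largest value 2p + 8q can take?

32

(p,q)=(0,4): 6·0+3·4=12≤12, 6·0+1·4=4≤20, objective 32.
(p,q)=(0,3): 6·0+3·3=9≤12, 6·0+1·3=3≤20, objective 24.
Maximum is 32 at (p,q)=(0,4).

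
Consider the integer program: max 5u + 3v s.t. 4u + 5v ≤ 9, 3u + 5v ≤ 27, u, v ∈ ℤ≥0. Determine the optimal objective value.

The continuous relaxation peaks at (2.25, 0) with value 11.25; rounding to a feasible lattice point costs some objective.
(u,v)=(2,0): 4·2+5·0=8≤9, 3·2+5·0=6≤27, objective 10.
(u,v)=(1,1): 4·1+5·1=9≤9, 3·1+5·1=8≤27, objective 8.
(u,v)=(1,0): 4·1+5·0=4≤9, 3·1+5·0=3≤27, objective 5.
No feasible integer point exceeds 10.

10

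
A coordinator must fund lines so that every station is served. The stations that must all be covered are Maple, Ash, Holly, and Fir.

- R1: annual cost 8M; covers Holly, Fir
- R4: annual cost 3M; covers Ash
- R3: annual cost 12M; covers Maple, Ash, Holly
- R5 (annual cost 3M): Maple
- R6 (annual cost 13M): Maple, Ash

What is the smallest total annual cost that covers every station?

Choose R1, R4, and R5: together they cover Maple, Ash, Holly, Fir — every station.
Total annual cost: 8 + 3 + 3 = 14.
No cover costs less than 14.

14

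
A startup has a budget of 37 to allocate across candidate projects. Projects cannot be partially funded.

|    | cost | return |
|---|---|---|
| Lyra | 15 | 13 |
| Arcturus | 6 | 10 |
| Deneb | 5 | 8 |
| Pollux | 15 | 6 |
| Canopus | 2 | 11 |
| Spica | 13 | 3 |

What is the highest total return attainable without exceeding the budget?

42

Allowing fractional choices, the relaxed optimum would be about 45.6, but projects are indivisible.
Lyra + Deneb + Pollux + Canopus: cost 15 + 5 + 15 + 2 = 37 ≤ 37, return 13 + 8 + 6 + 11 = 38.
Lyra + Arcturus + Deneb + Canopus: cost 15 + 6 + 5 + 2 = 28 ≤ 37, return 13 + 10 + 8 + 11 = 42.
Best is Lyra, Arcturus, Deneb, and Canopus with total return 42.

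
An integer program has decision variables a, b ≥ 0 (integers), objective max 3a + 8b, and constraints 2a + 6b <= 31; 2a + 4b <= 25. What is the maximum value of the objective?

42

The continuous relaxation peaks at (6.5, 3) with value 43.50; rounding to a feasible lattice point costs some objective.
(a,b)=(6,3): 2·6+6·3=30≤31, 2·6+4·3=24≤25, objective 42.
(a,b)=(5,3): 2·5+6·3=28≤31, 2·5+4·3=22≤25, objective 39.
(a,b)=(7,2): 2·7+6·2=26≤31, 2·7+4·2=22≤25, objective 37.
(a,b)=(6,2): 2·6+6·2=24≤31, 2·6+4·2=20≤25, objective 34.
The best lattice point is (6,3), giving 42.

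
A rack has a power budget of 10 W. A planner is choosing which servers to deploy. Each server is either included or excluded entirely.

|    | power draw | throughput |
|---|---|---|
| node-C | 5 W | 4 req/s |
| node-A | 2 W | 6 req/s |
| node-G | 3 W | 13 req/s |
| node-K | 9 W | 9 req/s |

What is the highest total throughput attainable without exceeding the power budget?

23

node-A + node-G: power draw 2 + 3 = 5 ≤ 10, throughput 6 + 13 = 19.
node-C + node-A + node-G: power draw 5 + 2 + 3 = 10 ≤ 10, throughput 4 + 6 + 13 = 23.
Best is node-C, node-A, and node-G with total throughput 23.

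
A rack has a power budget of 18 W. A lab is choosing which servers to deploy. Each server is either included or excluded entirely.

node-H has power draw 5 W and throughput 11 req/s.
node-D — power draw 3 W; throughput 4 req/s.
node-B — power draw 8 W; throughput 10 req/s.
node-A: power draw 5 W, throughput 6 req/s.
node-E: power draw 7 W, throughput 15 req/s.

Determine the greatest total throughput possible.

This is a 0-1 knapsack instance.
node-H + node-A + node-E: power draw 5 + 5 + 7 = 17 ≤ 18, throughput 11 + 6 + 15 = 32.
node-H + node-D + node-E: power draw 5 + 3 + 7 = 15 ≤ 18, throughput 11 + 4 + 15 = 30.
node-D + node-B + node-E: power draw 3 + 8 + 7 = 18 ≤ 18, throughput 4 + 10 + 15 = 29.
Best is node-H, node-A, and node-E with total throughput 32.

32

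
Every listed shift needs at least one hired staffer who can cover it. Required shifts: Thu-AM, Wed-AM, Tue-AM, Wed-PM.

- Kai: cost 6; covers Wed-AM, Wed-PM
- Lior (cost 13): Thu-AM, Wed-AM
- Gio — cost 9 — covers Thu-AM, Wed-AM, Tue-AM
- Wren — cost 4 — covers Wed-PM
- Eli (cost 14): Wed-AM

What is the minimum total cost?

The greedy cost-per-new-shift heuristic would pick Kai and Gio for 15, but a cheaper cover exists.
Choose Gio and Wren: together they cover Thu-AM, Wed-AM, Tue-AM, Wed-PM — every shift.
Total cost: 9 + 4 = 13.
No cover costs less than 13.

13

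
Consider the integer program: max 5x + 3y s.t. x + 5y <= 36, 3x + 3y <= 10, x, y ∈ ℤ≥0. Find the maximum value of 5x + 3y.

15

Relaxing integrality, the LP optimum is 16.67 at (x,y) = (3.33, 0), which is not an integer point.
(x,y)=(3,0): 1·3+5·0=3≤36, 3·3+3·0=9≤10, objective 15.
(x,y)=(2,1): 1·2+5·1=7≤36, 3·2+3·1=9≤10, objective 13.
Maximum is 15 at (x,y)=(3,0).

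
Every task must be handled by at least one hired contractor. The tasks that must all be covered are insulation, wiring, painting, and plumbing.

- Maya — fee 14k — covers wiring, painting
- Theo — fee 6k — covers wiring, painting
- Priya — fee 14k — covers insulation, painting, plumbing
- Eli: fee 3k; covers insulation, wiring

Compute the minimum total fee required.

Choose Priya and Eli: together they cover insulation, wiring, painting, plumbing — every task.
Total fee: 14 + 3 = 17.

17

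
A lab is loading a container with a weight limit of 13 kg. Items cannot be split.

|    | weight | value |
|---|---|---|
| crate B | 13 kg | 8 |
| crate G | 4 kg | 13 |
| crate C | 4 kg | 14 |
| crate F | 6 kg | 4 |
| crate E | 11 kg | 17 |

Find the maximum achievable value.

Allowing fractional choices, the relaxed optimum would be about 34.7, but items are indivisible.
crate G + crate C: weight 4 + 4 = 8 ≤ 13, value 13 + 14 = 27.
crate C + crate F: weight 4 + 6 = 10 ≤ 13, value 14 + 4 = 18.
Best is crate G and crate C with total value 27.

27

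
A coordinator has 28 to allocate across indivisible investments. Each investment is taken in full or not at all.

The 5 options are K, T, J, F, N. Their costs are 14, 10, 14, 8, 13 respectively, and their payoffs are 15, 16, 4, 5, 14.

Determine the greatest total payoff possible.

This is an integer program with binary decision variables.
Take K and T: cost 14 + 10 = 24 ≤ 28, payoff 15 + 16 = 31.
No other feasible combination does better.

31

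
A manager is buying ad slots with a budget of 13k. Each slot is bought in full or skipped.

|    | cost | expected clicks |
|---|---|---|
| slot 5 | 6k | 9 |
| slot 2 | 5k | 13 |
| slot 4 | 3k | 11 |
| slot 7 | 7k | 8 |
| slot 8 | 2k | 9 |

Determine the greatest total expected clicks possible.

33

Treat it as a binary knapsack problem.
Allowing fractional choices, the relaxed optimum would be about 37.5, but ad slots are indivisible.
slot 2 + slot 4 + slot 8: cost 5 + 3 + 2 = 10 ≤ 13, expected clicks 13 + 11 + 9 = 33.
slot 5 + slot 2 + slot 8: cost 6 + 5 + 2 = 13 ≤ 13, expected clicks 9 + 13 + 9 = 31.
Best is slot 2, slot 4, and slot 8 with total expected clicks 33.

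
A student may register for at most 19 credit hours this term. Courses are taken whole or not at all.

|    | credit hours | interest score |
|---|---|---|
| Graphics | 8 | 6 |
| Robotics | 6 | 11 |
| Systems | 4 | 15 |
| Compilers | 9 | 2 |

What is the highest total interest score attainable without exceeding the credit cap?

32

Take Graphics, Robotics, and Systems: credit hours 8 + 6 + 4 = 18 ≤ 19, interest score 6 + 11 + 15 = 32.
No other feasible combination does better.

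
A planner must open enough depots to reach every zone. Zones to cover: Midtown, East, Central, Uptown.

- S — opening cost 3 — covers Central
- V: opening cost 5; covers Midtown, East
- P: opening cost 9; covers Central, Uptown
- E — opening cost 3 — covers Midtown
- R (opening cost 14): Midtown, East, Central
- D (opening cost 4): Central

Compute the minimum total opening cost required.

Choose V and P: together they cover Midtown, East, Central, Uptown — every zone.
Total opening cost: 5 + 9 = 14.

14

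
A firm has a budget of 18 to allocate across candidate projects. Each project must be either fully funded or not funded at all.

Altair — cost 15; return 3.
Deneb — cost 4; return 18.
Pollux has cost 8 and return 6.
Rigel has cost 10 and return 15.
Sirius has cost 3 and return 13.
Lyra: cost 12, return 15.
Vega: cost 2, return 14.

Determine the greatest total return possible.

51

Allowing fractional choices, the relaxed optimum would be about 58.5, but projects are indivisible.
Deneb + Pollux + Sirius + Vega: cost 4 + 8 + 3 + 2 = 17 ≤ 18, return 18 + 6 + 13 + 14 = 51.
Deneb + Lyra + Vega: cost 4 + 12 + 2 = 18 ≤ 18, return 18 + 15 + 14 = 47.
Deneb + Rigel + Vega: cost 4 + 10 + 2 = 16 ≤ 18, return 18 + 15 + 14 = 47.
Best is Deneb, Pollux, Sirius, and Vega with total return 51.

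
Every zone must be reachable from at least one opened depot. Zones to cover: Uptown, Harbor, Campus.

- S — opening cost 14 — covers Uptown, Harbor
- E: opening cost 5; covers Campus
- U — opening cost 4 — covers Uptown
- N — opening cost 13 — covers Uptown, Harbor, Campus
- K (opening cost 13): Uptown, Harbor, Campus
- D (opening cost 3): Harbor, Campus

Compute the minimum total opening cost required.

Choose U and D: together they cover Uptown, Harbor, Campus — every zone.
Total opening cost: 4 + 3 = 7.
No cover costs less than 7.

7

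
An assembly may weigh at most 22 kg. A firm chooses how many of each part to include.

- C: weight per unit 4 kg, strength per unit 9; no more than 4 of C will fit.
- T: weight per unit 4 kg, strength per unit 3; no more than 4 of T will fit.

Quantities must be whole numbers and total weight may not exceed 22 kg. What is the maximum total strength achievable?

39

Take 4×C and 1×T: weight 20 ≤ 22, strength 4·9 + 1·3 = 39.
C has the best ratio (9/4) and is taken to its limit of 4; remaining capacity is filled optimally with the others.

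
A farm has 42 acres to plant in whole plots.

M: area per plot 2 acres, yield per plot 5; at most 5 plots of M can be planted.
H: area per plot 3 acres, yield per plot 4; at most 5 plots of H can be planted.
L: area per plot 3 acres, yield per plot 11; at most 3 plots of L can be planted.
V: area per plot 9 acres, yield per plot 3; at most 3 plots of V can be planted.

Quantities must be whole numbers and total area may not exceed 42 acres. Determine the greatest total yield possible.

5×M, 4×H, 3×L, and 1×V: area 40 ≤ 42, yield 5·5 + 4·4 + 3·11 + 1·3 = 77.
5×M, 5×H, and 3×L: area 34 ≤ 42, yield 5·5 + 5·4 + 3·11 = 78.
Best is 78.

78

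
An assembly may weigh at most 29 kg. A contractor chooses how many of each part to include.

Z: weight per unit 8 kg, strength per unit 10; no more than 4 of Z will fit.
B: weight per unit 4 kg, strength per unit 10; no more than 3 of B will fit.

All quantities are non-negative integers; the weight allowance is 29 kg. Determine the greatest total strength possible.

This is a bounded integer knapsack.
B has the best ratio (10/4); taking only B gives at most 3×10 = 30 (stopped by the supply cap of 3).
Mixing does better — 2×Z and 3×B: weight 28 ≤ 29, strength 2·10 + 3·10 = 50.

50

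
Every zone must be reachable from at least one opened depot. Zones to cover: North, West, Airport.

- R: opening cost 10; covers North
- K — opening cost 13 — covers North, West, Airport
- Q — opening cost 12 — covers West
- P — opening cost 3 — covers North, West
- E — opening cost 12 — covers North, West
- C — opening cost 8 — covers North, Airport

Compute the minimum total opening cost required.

This is a weighted set-cover instance.
Choose P and C: together they cover North, West, Airport — every zone.
Total opening cost: 3 + 8 = 11.
No cover costs less than 11.

11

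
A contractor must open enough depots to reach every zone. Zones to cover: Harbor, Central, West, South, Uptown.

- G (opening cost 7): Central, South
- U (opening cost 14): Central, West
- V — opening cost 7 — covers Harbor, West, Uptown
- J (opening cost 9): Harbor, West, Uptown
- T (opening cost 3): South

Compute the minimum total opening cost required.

14

This is an integer covering problem.
Choose G and V: together they cover Harbor, Central, West, South, Uptown — every zone.
Total opening cost: 7 + 7 = 14.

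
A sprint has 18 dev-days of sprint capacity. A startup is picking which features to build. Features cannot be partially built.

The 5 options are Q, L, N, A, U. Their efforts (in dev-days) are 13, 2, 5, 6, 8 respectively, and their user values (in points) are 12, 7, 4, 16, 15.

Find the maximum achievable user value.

Allowing fractional choices, the relaxed optimum would be about 39.8, but features are indivisible.
L + A + U: effort 2 + 6 + 8 = 16 ≤ 18, user value 7 + 16 + 15 = 38.
A + U: effort 6 + 8 = 14 ≤ 18, user value 16 + 15 = 31.
L + N + A: effort 2 + 5 + 6 = 13 ≤ 18, user value 7 + 4 + 16 = 27.
Best is L, A, and U with total user value 38.

38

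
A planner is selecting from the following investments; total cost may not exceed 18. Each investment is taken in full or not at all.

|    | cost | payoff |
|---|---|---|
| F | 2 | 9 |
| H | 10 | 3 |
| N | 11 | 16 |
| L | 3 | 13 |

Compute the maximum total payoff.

38

This is a 0-1 knapsack instance.
F + N + L: cost 2 + 11 + 3 = 16 ≤ 18, payoff 9 + 16 + 13 = 38.
N + L: cost 11 + 3 = 14 ≤ 18, payoff 16 + 13 = 29.
Best is F, N, and L with total payoff 38.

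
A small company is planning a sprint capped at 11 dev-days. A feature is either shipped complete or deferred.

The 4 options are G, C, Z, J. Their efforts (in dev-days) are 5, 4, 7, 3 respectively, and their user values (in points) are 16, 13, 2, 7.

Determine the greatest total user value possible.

Take G and C: effort 5 + 4 = 9 ≤ 11, user value 16 + 13 = 29.
No other feasible combination does better.

29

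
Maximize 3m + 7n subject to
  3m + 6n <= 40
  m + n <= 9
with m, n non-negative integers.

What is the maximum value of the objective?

45

Relaxing integrality, the LP optimum is 46.67 at (m,n) = (0, 6.67), which is not an integer point.
(m,n)=(1,6): 3·1+6·6=39≤40, 1·1+1·6=7≤9, objective 45.
(m,n)=(0,6): 3·0+6·6=36≤40, 1·0+1·6=6≤9, objective 42.
No feasible integer point exceeds 45.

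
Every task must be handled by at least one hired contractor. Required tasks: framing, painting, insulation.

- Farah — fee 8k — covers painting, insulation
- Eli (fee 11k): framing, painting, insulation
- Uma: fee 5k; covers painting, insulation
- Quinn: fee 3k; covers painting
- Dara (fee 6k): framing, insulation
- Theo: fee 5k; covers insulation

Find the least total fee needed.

9

The greedy cost-per-new-task heuristic would pick Uma and Dara for 11, but a cheaper cover exists.
Choose Quinn and Dara: together they cover framing, painting, insulation — every task.
Total fee: 3 + 6 = 9.
No cover costs less than 9.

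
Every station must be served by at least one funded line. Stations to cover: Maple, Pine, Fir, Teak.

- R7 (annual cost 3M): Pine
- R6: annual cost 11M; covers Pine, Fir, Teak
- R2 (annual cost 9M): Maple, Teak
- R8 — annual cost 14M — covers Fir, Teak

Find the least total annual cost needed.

This is a weighted set-cover instance.
The greedy cost-per-new-station heuristic would pick R7, R2, and R6 for 23, but a cheaper cover exists.
Choose R6 and R2: together they cover Maple, Pine, Fir, Teak — every station.
Total annual cost: 11 + 9 = 20.
No cover costs less than 20.

20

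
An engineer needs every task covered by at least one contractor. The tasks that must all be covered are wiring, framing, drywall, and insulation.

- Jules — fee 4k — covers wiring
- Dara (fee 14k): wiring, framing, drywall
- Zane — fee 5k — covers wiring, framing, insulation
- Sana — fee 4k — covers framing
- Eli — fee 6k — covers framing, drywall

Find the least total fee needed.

11

Choose Zane and Eli: together they cover wiring, framing, drywall, insulation — every task.
Total fee: 5 + 6 = 11.
No cover costs less than 11.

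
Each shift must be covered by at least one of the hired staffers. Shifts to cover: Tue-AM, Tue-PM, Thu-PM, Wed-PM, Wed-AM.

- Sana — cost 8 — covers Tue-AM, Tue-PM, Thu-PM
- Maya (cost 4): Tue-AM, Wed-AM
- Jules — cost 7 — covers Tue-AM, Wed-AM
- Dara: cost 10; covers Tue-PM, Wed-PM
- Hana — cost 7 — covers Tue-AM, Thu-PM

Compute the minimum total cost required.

21

This is an integer covering problem.
The greedy cost-per-new-shift heuristic would pick Maya, Sana, and Dara for 22, but a cheaper cover exists.
Choose Maya, Dara, and Hana: together they cover Tue-AM, Tue-PM, Thu-PM, Wed-PM, Wed-AM — every shift.
Total cost: 4 + 10 + 7 = 21.
No cover costs less than 21.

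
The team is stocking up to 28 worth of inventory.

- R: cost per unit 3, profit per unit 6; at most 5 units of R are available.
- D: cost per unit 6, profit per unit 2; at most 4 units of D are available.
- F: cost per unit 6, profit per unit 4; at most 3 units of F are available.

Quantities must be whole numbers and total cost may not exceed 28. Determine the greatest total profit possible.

38

5×R, 1×D, and 1×F: cost 27 ≤ 28, profit 5·6 + 1·2 + 1·4 = 36.
5×R and 2×F: cost 27 ≤ 28, profit 5·6 + 2·4 = 38.
Best is 38.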